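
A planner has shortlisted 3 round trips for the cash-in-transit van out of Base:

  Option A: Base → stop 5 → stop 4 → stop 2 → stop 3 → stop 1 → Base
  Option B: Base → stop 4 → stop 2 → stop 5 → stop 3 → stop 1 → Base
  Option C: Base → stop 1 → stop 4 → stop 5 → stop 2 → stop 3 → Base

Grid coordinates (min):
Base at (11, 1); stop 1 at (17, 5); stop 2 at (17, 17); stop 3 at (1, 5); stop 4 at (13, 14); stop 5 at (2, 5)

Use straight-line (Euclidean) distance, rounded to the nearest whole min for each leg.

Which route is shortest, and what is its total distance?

Shortest is Option B, total 61 min.

Option A: 10 + 14 + 5 + 20 + 16 + 7 = 72
Option B: 13 + 5 + 19 + 1 + 16 + 7 = 61
Option C: 7 + 10 + 14 + 19 + 20 + 11 = 81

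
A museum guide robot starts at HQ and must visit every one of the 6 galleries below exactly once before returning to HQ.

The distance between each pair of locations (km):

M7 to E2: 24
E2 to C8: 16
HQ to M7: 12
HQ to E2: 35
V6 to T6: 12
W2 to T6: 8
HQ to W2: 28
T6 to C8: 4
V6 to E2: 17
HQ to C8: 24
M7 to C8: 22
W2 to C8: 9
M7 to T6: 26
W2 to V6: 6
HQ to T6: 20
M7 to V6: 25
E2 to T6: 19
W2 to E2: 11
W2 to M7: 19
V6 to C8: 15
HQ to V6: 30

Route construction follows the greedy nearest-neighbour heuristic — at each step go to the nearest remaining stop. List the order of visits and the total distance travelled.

From HQ: distances to unvisited — M7=12, T6=20, C8=24, W2=28, V6=30, E2=35. Nearest is M7 (12).
From M7: distances to unvisited — W2=19, C8=22, E2=24, V6=25, T6=26. Nearest is W2 (19).
From W2: distances to unvisited — V6=6, T6=8, C8=9, E2=11. Nearest is V6 (6).
From V6: distances to unvisited — T6=12, C8=15, E2=17. Nearest is T6 (12).
From T6: distances to unvisited — C8=4, E2=19. Nearest is C8 (4).
From C8: distances to unvisited — E2=16. Nearest is E2 (16).
Return E2→HQ: 35.
Total = 12 + 19 + 6 + 12 + 4 + 16 + 35 = 104.

Nearest-neighbour total = 104 km; route HQ → M7 → W2 → V6 → T6 → C8 → E2 → HQ.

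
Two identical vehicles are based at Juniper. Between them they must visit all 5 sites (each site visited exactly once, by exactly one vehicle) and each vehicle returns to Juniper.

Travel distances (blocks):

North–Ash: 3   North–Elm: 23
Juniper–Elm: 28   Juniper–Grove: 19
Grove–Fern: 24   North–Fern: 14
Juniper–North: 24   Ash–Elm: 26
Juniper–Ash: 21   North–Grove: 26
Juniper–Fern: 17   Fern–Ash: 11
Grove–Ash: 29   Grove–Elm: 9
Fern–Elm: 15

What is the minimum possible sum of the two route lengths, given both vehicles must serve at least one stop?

108 blocks — the smallest possible combined total.

There are 2^4 − 1 = 15 ways to divide the 5 stops into two non-empty groups. For each, the best each vehicle can do is its own shortest tour through its group:
  {North} + {Grove, Fern, Ash, Elm}: 48 + 75 = 123
  {Grove} + {North, Fern, Ash, Elm}: 38 + 79 = 117
  {North, Grove} + {Fern, Ash, Elm}: 69 + 75 = 144
  {Fern} + {North, Grove, Ash, Elm}: 34 + 75 = 109
  {North, Fern} + {Grove, Ash, Elm}: 55 + 75 = 130
  {Grove, Fern} + {North, Ash, Elm}: 60 + 75 = 135
  … (15 splits in total)
  {North, Ash} + {Grove, Fern, Elm}: 48 + 60 = 108  ← best
Best: vehicle 1 Juniper → North → Ash → Juniper = 48; vehicle 2 Juniper → Grove → Elm → Fern → Juniper = 60; combined 108.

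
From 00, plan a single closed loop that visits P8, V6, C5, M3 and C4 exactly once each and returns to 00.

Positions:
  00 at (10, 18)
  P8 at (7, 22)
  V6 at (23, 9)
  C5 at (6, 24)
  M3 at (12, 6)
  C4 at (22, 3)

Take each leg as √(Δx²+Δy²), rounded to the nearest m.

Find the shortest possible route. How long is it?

Minimum total distance: 58 m.

00 → P8 → V6 → C5 → M3 → C4 → 00: 5+21+23+19+10+19 = 97
00 → P8 → V6 → C5 → C4 → M3 → 00: 5+21+23+26+10+12 = 97
00 → P8 → V6 → M3 → C5 → C4 → 00: 5+21+11+19+26+19 = 101
00 → P8 → V6 → M3 → C4 → C5 → 00: 5+21+11+10+26+7 = 80
00 → P8 → V6 → C4 → C5 → M3 → 00: 5+21+6+26+19+12 = 89
00 → P8 → V6 → C4 → M3 → C5 → 00: 5+21+6+10+19+7 = 68
00 → P8 → C5 → V6 → M3 → C4 → 00: 5+2+23+11+10+19 = 70
00 → P8 → C5 → V6 → C4 → M3 → 00: 5+2+23+6+10+12 = 58
00 → P8 → C5 → M3 → V6 → C4 → 00: 5+2+19+11+6+19 = 62
00 → P8 → C5 → M3 → C4 → V6 → 00: 5+2+19+10+6+16 = 58
00 → P8 → C5 → C4 → V6 → M3 → 00: 5+2+26+6+11+12 = 62
00 → P8 → C5 → C4 → M3 → V6 → 00: 5+2+26+10+11+16 = 70
00 → P8 → M3 → V6 → C5 → C4 → 00: 5+17+11+23+26+19 = 101
00 → P8 → M3 → V6 → C4 → C5 → 00: 5+17+11+6+26+7 = 72
… (46 more)
The minimum is 58.
One optimal route: 00 → P8 → C5 → V6 → C4 → M3 → 00 (or its reverse).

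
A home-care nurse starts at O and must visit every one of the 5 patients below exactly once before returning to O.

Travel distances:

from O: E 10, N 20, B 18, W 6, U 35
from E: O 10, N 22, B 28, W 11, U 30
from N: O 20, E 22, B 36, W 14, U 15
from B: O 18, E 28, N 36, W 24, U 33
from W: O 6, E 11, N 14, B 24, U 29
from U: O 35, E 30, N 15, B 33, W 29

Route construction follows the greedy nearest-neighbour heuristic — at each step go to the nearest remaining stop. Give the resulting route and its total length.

At O the remaining stops are W 6, E 10, B 18, N 20, U 35; go to W.
At W the remaining stops are E 11, N 14, B 24, U 29; go to E.
At E the remaining stops are N 22, B 28, U 30; go to N.
At N the remaining stops are U 15, B 36; go to U.
At U the remaining stops are B 33; go to B.
Return B→O: 18.
Total = 6 + 11 + 22 + 15 + 33 + 18 = 105.

105 along O → W → E → N → U → B → O.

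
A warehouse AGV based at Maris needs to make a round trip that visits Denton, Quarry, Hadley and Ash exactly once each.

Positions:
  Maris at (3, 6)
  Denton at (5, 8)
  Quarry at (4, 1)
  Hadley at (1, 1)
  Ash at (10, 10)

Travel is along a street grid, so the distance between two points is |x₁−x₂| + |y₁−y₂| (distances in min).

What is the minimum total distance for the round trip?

There are 12 distinct closed tours to check (reversals are equivalent).
Maris-Denton-Quarry-Hadley-Ash-Maris: 4+8+3+18+11 = 44
Maris-Denton-Quarry-Ash-Hadley-Maris: 4+8+15+18+7 = 52
Maris-Denton-Hadley-Quarry-Ash-Maris: 4+11+3+15+11 = 44
Maris-Denton-Hadley-Ash-Quarry-Maris: 4+11+18+15+6 = 54
Maris-Denton-Ash-Quarry-Hadley-Maris: 4+7+15+3+7 = 36
Maris-Denton-Ash-Hadley-Quarry-Maris: 4+7+18+3+6 = 38
Maris-Quarry-Denton-Hadley-Ash-Maris: 6+8+11+18+11 = 54
Maris-Quarry-Denton-Ash-Hadley-Maris: 6+8+7+18+7 = 46
Maris-Quarry-Hadley-Denton-Ash-Maris: 6+3+11+7+11 = 38
Maris-Quarry-Ash-Denton-Hadley-Maris: 6+15+7+11+7 = 46
Maris-Hadley-Denton-Quarry-Ash-Maris: 7+11+8+15+11 = 52
Maris-Hadley-Quarry-Denton-Ash-Maris: 7+3+8+7+11 = 36
The minimum is 36.
One optimal route: Maris → Denton → Ash → Quarry → Hadley → Maris (or its reverse).

36 min — the shortest possible round trip.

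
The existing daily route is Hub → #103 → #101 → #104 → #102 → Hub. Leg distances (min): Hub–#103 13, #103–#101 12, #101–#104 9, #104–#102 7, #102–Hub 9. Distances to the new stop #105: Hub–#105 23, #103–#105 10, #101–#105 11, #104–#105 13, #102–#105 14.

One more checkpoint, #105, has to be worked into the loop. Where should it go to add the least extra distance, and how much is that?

Insertion cost between consecutive stops i–j is d(i,#105) + d(#105,j) − d(i,j):
  between Hub and #103: 23 + 10 − 13 = 20
  between #103 and #101: 10 + 11 − 12 = 9
  between #101 and #104: 11 + 13 − 9 = 15
  between #104 and #102: 13 + 14 − 7 = 20
  between #102 and Hub: 14 + 23 − 9 = 28
Cheapest insertion is between #103 and #101, adding 9.
New total = 50 + 9 = 59.

+9 min — insert #105 between #103 and #101.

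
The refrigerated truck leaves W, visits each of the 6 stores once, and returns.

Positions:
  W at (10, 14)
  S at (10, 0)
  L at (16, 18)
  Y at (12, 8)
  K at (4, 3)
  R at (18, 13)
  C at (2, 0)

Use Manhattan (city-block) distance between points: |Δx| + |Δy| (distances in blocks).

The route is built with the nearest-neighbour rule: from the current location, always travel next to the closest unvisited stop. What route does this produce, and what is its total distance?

Nearest-neighbour total = 72 blocks; route W → Y → S → C → K → R → L → W.

W → [Y:8 / R:9 / L:10 / S:14 / K:17 / C:22] → Y (8)
Y → [S:10 / R:11 / K:13 / L:14 / C:18] → S (10)
S → [C:8 / K:9 / R:21 / L:24] → C (8)
C → [K:5 / R:29 / L:32] → K (5)
K → [R:24 / L:27] → R (24)
R → [L:7] → L (7)
Return L→W: 10.
Total = 8 + 10 + 8 + 5 + 24 + 7 + 10 = 72.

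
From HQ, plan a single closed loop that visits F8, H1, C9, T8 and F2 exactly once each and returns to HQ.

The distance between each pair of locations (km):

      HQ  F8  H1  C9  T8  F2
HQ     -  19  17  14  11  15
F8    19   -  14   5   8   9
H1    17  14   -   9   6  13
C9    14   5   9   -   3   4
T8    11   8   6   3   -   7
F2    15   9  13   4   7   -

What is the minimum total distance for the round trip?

Minimum total distance: 55 km.

With 5 stops there are 5!/2 = 60 distinct round trips (a route and its reverse cost the same).
HQ - F8 - H1 - C9 - T8 - F2 - HQ: 19+14+9+3+7+15 = 67
HQ - F8 - H1 - C9 - F2 - T8 - HQ: 19+14+9+4+7+11 = 64
HQ - F8 - H1 - T8 - C9 - F2 - HQ: 19+14+6+3+4+15 = 61
HQ - F8 - H1 - T8 - F2 - C9 - HQ: 19+14+6+7+4+14 = 64
HQ - F8 - H1 - F2 - C9 - T8 - HQ: 19+14+13+4+3+11 = 64
HQ - F8 - H1 - F2 - T8 - C9 - HQ: 19+14+13+7+3+14 = 70
HQ - F8 - C9 - H1 - T8 - F2 - HQ: 19+5+9+6+7+15 = 61
HQ - F8 - C9 - H1 - F2 - T8 - HQ: 19+5+9+13+7+11 = 64
HQ - F8 - C9 - T8 - H1 - F2 - HQ: 19+5+3+6+13+15 = 61
HQ - F8 - C9 - T8 - F2 - H1 - HQ: 19+5+3+7+13+17 = 64
HQ - F8 - C9 - F2 - H1 - T8 - HQ: 19+5+4+13+6+11 = 58
HQ - F8 - C9 - F2 - T8 - H1 - HQ: 19+5+4+7+6+17 = 58
HQ - F8 - T8 - H1 - C9 - F2 - HQ: 19+8+6+9+4+15 = 61
HQ - F8 - T8 - H1 - F2 - C9 - HQ: 19+8+6+13+4+14 = 64
… (46 more)
HQ - H1 - T8 - F8 - C9 - F2 - HQ: 17+6+8+5+4+15 = 55  ← best
The minimum is 55.
One optimal route: HQ → H1 → T8 → F8 → C9 → F2 → HQ (or its reverse).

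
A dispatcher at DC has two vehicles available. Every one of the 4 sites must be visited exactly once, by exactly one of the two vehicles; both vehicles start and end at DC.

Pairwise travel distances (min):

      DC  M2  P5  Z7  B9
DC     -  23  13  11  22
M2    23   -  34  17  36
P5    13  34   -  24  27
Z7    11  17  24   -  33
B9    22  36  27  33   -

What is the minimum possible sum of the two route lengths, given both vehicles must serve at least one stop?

There are 2^3 − 1 = 7 ways to divide the 4 stops into two non-empty groups. For each, the best each vehicle can do is its own shortest tour through its group:
  {M2} + {P5, Z7, B9}: 46 + 84 = 130
  {P5} + {M2, Z7, B9}: 26 + 86 = 112
  {M2, P5} + {Z7, B9}: 70 + 66 = 136
  {Z7} + {M2, P5, B9}: 22 + 99 = 121
  {M2, Z7} + {P5, B9}: 51 + 62 = 113
  {P5, Z7} + {M2, B9}: 48 + 81 = 129
  … (7 splits in total)
Best: vehicle 1 DC → P5 → DC = 26; vehicle 2 DC → Z7 → M2 → B9 → DC = 86; combined 112.

Minimum combined distance: 112 min.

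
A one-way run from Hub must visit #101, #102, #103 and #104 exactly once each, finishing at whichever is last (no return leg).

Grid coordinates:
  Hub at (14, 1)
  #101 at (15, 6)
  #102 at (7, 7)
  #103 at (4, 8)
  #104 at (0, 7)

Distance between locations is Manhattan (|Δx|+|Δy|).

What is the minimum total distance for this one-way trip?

Shortest open route: 24.

There are 4! = 24 possible orderings.
Hub - #101 - #102 - #103 - #104: 6+9+4+5 = 24
Hub - #101 - #102 - #104 - #103: 6+9+7+5 = 27
Hub - #101 - #103 - #102 - #104: 6+13+4+7 = 30
Hub - #101 - #103 - #104 - #102: 6+13+5+7 = 31
Hub - #101 - #104 - #102 - #103: 6+16+7+4 = 33
Hub - #101 - #104 - #103 - #102: 6+16+5+4 = 31
Hub - #102 - #101 - #103 - #104: 13+9+13+5 = 40
Hub - #102 - #101 - #104 - #103: 13+9+16+5 = 43
Hub - #102 - #103 - #101 - #104: 13+4+13+16 = 46
Hub - #102 - #103 - #104 - #101: 13+4+5+16 = 38
Hub - #102 - #104 - #101 - #103: 13+7+16+13 = 49
Hub - #102 - #104 - #103 - #101: 13+7+5+13 = 38
Hub - #103 - #101 - #102 - #104: 17+13+9+7 = 46
Hub - #103 - #101 - #104 - #102: 17+13+16+7 = 53
… (10 more)
The minimum is 24.
One shortest path: Hub → #101 → #102 → #103 → #104.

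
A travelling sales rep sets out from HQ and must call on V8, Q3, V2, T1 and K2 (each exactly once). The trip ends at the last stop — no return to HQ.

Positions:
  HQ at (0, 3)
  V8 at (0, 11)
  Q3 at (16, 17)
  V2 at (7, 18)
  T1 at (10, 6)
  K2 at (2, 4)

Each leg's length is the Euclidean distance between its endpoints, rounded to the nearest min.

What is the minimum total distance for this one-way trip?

40 min — the minimum one-way total.

There are 5! = 120 possible orderings.
HQ → V8 → Q3 → V2 → T1 → K2: 8+17+9+12+8 = 54
HQ → V8 → Q3 → V2 → K2 → T1: 8+17+9+15+8 = 57
HQ → V8 → Q3 → T1 → V2 → K2: 8+17+13+12+15 = 65
HQ → V8 → Q3 → T1 → K2 → V2: 8+17+13+8+15 = 61
HQ → V8 → Q3 → K2 → V2 → T1: 8+17+19+15+12 = 71
HQ → V8 → Q3 → K2 → T1 → V2: 8+17+19+8+12 = 64
HQ → V8 → V2 → Q3 → T1 → K2: 8+10+9+13+8 = 48
HQ → V8 → V2 → Q3 → K2 → T1: 8+10+9+19+8 = 54
HQ → V8 → V2 → T1 → Q3 → K2: 8+10+12+13+19 = 62
HQ → V8 → V2 → T1 → K2 → Q3: 8+10+12+8+19 = 57
HQ → V8 → V2 → K2 → Q3 → T1: 8+10+15+19+13 = 65
HQ → V8 → V2 → K2 → T1 → Q3: 8+10+15+8+13 = 54
HQ → V8 → T1 → Q3 → V2 → K2: 8+11+13+9+15 = 56
HQ → V8 → T1 → Q3 → K2 → V2: 8+11+13+19+15 = 66
… (106 more)
HQ → K2 → T1 → V8 → V2 → Q3: 2+8+11+10+9 = 40  ← best
The minimum is 40.
One shortest path: HQ → K2 → T1 → V8 → V2 → Q3.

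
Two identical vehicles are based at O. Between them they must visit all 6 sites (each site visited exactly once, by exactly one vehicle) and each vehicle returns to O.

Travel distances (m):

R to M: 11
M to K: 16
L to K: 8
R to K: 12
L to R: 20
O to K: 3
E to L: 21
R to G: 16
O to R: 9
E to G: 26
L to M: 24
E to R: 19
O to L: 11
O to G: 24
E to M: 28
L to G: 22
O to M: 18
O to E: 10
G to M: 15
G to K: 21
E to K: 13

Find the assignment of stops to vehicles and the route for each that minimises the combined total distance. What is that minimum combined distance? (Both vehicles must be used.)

There are 2^5 − 1 = 31 ways to divide the 6 stops into two non-empty groups. For each, the best each vehicle can do is its own shortest tour through its group:
  {E} + {L, R, G, M, K}: 20 + 68 = 88
  {L} + {E, R, G, M, K}: 22 + 77 = 99
  {E, L} + {R, G, M, K}: 42 + 59 = 101
  {R} + {E, L, G, M, K}: 18 + 86 = 104
  {E, R} + {L, G, M, K}: 38 + 66 = 104
  {L, R} + {E, G, M, K}: 40 + 70 = 110
  … (31 splits in total)
Best: vehicle 1 O → E → O = 20; vehicle 2 O → R → M → G → L → K → O = 68; combined 88.

88 m — the smallest possible combined total.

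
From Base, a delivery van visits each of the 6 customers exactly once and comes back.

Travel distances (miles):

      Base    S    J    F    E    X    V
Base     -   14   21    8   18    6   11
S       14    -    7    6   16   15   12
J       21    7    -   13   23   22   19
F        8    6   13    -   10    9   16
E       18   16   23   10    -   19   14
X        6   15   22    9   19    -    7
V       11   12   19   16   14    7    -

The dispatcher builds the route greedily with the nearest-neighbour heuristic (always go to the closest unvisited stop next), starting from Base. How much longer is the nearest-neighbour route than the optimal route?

Base: X=6, F=8, V=11, S=14, E=18, J=21 ⇒ X
X: V=7, F=9, S=15, E=19, J=22 ⇒ V
V: S=12, E=14, F=16, J=19 ⇒ S
S: F=6, J=7, E=16 ⇒ F
F: E=10, J=13 ⇒ E
E: J=23 ⇒ J
NN route Base → X → V → S → F → E → J → Base costs 85.
Optimal: Base → S → J → F → E → V → X → Base costs 71 (by enumerating all 360 distinct tours).
Excess = 85 − 71 = 14.

Excess over optimum: 14 miles.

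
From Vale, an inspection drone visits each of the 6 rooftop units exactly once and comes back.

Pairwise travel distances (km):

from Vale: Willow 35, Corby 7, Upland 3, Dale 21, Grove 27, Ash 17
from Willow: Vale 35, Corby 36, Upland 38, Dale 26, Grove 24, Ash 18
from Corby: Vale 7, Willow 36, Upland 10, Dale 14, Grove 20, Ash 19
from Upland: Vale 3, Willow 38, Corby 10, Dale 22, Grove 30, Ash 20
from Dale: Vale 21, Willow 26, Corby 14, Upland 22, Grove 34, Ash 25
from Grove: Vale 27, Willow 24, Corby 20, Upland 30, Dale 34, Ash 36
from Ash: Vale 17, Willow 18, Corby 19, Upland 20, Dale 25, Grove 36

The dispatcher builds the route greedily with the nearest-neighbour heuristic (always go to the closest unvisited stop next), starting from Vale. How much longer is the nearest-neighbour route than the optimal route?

Vale: Upland=3, Corby=7, Ash=17, Dale=21, Grove=27, Willow=35 ⇒ Upland
Upland: Corby=10, Ash=20, Dale=22, Grove=30, Willow=38 ⇒ Corby
Corby: Dale=14, Ash=19, Grove=20, Willow=36 ⇒ Dale
Dale: Ash=25, Willow=26, Grove=34 ⇒ Ash
Ash: Willow=18, Grove=36 ⇒ Willow
Willow: Grove=24 ⇒ Grove
NN route Vale → Upland → Corby → Dale → Ash → Willow → Grove → Vale costs 121.
Optimal: Vale → Upland → Dale → Corby → Grove → Willow → Ash → Vale costs 118 (by enumerating all 360 distinct tours).
Excess = 121 − 118 = 3.

Excess over optimum: 3 km.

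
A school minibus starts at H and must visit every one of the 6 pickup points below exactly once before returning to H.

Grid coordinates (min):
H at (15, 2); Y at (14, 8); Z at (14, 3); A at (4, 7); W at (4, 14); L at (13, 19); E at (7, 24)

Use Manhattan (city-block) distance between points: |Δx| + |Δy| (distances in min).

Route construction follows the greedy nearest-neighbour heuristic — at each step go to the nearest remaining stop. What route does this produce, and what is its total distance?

H → [Z:2 / Y:7 / A:16 / L:19 / W:23 / E:30] → Z (2)
Z → [Y:5 / A:14 / L:17 / W:21 / E:28] → Y (5)
Y → [A:11 / L:12 / W:16 / E:23] → A (11)
A → [W:7 / E:20 / L:21] → W (7)
W → [E:13 / L:14] → E (13)
E → [L:11] → L (11)
Return L→H: 19.
Total = 2 + 5 + 11 + 7 + 13 + 11 + 19 = 68.

68 min along H → Z → Y → A → W → E → L → H.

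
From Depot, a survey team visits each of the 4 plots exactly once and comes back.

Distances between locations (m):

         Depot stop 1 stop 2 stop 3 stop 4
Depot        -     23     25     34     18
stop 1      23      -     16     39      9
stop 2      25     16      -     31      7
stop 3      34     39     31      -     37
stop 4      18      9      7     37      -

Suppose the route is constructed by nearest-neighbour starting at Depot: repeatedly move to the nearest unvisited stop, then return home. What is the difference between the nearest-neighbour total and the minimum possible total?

Depot: stop 4=18, stop 1=23, stop 2=25, stop 3=34 ⇒ stop 4
stop 4: stop 2=7, stop 1=9, stop 3=37 ⇒ stop 2
stop 2: stop 1=16, stop 3=31 ⇒ stop 1
stop 1: stop 3=39 ⇒ stop 3
NN route Depot → stop 4 → stop 2 → stop 1 → stop 3 → Depot costs 114.
Optimal: Depot → stop 1 → stop 4 → stop 2 → stop 3 → Depot costs 104 (by enumerating all 12 distinct tours).
Excess = 114 − 104 = 10.

Excess over optimum: 10 m.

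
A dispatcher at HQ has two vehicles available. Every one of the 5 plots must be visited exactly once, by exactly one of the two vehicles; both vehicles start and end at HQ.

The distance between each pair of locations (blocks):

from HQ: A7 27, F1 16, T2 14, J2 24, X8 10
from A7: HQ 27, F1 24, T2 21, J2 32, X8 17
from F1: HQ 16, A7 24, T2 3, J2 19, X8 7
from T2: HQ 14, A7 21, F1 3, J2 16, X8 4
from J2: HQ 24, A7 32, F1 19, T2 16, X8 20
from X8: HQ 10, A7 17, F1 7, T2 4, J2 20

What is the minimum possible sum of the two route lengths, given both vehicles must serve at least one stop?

113 blocks — the smallest possible combined total.

There are 2^4 − 1 = 15 ways to divide the 5 stops into two non-empty groups. For each, the best each vehicle can do is its own shortest tour through its group:
  {A7} + {F1, T2, J2, X8}: 54 + 60 = 114
  {F1} + {A7, T2, J2, X8}: 32 + 88 = 120
  {A7, F1} + {T2, J2, X8}: 67 + 54 = 121
  {T2} + {A7, F1, J2, X8}: 28 + 94 = 122
  {A7, T2} + {F1, J2, X8}: 62 + 60 = 122
  {F1, T2} + {A7, J2, X8}: 33 + 83 = 116
  … (15 splits in total)
  {F1, T2, J2} + {A7, X8}: 59 + 54 = 113  ← best
Best: vehicle 1 HQ → F1 → T2 → J2 → HQ = 59; vehicle 2 HQ → A7 → X8 → HQ = 54; combined 113.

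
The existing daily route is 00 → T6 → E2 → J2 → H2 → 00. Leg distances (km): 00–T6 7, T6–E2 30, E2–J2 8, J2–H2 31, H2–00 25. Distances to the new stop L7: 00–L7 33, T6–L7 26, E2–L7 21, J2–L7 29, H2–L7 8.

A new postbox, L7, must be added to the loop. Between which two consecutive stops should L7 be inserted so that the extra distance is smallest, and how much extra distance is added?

+6 km — insert L7 between J2 and H2.

Insertion cost between consecutive stops i–j is d(i,L7) + d(L7,j) − d(i,j):
  between 00 and T6: 33 + 26 − 7 = 52
  between T6 and E2: 26 + 21 − 30 = 17
  between E2 and J2: 21 + 29 − 8 = 42
  between J2 and H2: 29 + 8 − 31 = 6
  between H2 and 00: 8 + 33 − 25 = 16
Cheapest insertion is between J2 and H2, adding 6.
New total = 101 + 6 = 107.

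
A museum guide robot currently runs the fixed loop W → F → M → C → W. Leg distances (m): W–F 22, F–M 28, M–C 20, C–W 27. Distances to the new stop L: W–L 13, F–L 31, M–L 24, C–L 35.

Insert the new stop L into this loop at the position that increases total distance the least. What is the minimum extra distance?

Adding 21 m by placing L on the C–W leg.

Insertion cost between consecutive stops i–j is d(i,L) + d(L,j) − d(i,j):
  between W and F: 13 + 31 − 22 = 22
  between F and M: 31 + 24 − 28 = 27
  between M and C: 24 + 35 − 20 = 39
  between C and W: 35 + 13 − 27 = 21
Cheapest insertion is between C and W, adding 21.
New total = 97 + 21 = 118.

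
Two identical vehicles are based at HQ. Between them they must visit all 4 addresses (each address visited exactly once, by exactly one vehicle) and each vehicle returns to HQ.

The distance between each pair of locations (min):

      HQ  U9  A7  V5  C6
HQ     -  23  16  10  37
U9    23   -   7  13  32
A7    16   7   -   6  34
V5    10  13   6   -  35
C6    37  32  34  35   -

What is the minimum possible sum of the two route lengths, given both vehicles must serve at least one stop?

Minimum combined distance: 112 min.

There are 2^3 − 1 = 7 ways to divide the 4 stops into two non-empty groups. For each, the best each vehicle can do is its own shortest tour through its group:
  {U9} + {A7, V5, C6}: 46 + 87 = 133
  {A7} + {U9, V5, C6}: 32 + 92 = 124
  {U9, A7} + {V5, C6}: 46 + 82 = 128
  {V5} + {U9, A7, C6}: 20 + 92 = 112
  {U9, V5} + {A7, C6}: 46 + 87 = 133
  {A7, V5} + {U9, C6}: 32 + 92 = 124
  … (7 splits in total)
Best: vehicle 1 HQ → V5 → HQ = 20; vehicle 2 HQ → A7 → U9 → C6 → HQ = 92; combined 112.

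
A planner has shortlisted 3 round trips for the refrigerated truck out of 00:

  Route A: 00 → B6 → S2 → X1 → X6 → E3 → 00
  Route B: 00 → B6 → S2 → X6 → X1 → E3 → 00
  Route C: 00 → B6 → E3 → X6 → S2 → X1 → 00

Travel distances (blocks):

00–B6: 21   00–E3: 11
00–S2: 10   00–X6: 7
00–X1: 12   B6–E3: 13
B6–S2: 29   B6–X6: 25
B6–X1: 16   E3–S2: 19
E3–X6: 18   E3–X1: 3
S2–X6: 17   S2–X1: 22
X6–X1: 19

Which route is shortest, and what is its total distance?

Route A: 21 + 29 + 22 + 19 + 18 + 11 = 120
Route B: 21 + 29 + 17 + 19 + 3 + 11 = 100
Route C: 21 + 13 + 18 + 17 + 22 + 12 = 103

100 blocks — Route B is the shortest.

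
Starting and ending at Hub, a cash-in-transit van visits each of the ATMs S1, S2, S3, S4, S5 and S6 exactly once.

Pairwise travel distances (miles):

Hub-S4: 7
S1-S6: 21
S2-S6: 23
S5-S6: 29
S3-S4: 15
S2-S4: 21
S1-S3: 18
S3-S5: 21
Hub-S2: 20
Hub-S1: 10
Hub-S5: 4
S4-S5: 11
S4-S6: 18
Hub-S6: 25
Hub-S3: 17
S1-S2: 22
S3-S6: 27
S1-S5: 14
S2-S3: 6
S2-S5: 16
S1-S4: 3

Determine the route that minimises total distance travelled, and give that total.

Minimum total distance: 84 miles.

There are 360 distinct closed tours to check (reversals are equivalent).
Hub-S1-S2-S3-S4-S5-S6-Hub: 10+22+6+15+11+29+25 = 118
Hub-S1-S2-S3-S4-S6-S5-Hub: 10+22+6+15+18+29+4 = 104
Hub-S1-S2-S3-S5-S4-S6-Hub: 10+22+6+21+11+18+25 = 113
Hub-S1-S2-S3-S5-S6-S4-Hub: 10+22+6+21+29+18+7 = 113
Hub-S1-S2-S3-S6-S4-S5-Hub: 10+22+6+27+18+11+4 = 98
Hub-S1-S2-S3-S6-S5-S4-Hub: 10+22+6+27+29+11+7 = 112
Hub-S1-S2-S4-S3-S5-S6-Hub: 10+22+21+15+21+29+25 = 143
Hub-S1-S2-S4-S3-S6-S5-Hub: 10+22+21+15+27+29+4 = 128
… (352 more)
Hub-S1-S4-S6-S3-S2-S5-Hub: 10+3+18+27+6+16+4 = 84  ← best
The minimum is 84.
One optimal route: Hub → S1 → S4 → S6 → S3 → S2 → S5 → Hub (or its reverse).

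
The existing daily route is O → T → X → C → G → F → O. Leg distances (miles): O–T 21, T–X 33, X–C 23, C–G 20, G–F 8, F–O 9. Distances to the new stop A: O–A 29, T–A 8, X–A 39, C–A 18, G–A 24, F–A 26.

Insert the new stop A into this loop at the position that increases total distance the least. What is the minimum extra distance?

+14 miles — insert A between T and X.

Insertion cost between consecutive stops i–j is d(i,A) + d(A,j) − d(i,j):
  between O and T: 29 + 8 − 21 = 16
  between T and X: 8 + 39 − 33 = 14
  between X and C: 39 + 18 − 23 = 34
  between C and G: 18 + 24 − 20 = 22
  between G and F: 24 + 26 − 8 = 42
  between F and O: 26 + 29 − 9 = 46
Cheapest insertion is between T and X, adding 14.
New total = 114 + 14 = 128.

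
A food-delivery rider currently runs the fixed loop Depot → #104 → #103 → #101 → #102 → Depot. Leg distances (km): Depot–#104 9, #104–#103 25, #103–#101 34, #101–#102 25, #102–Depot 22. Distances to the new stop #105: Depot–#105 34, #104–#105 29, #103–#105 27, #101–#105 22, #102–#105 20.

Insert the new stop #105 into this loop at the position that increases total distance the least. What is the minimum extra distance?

Insertion cost between consecutive stops i–j is d(i,#105) + d(#105,j) − d(i,j):
  between Depot and #104: 34 + 29 − 9 = 54
  between #104 and #103: 29 + 27 − 25 = 31
  between #103 and #101: 27 + 22 − 34 = 15
  between #101 and #102: 22 + 20 − 25 = 17
  between #102 and Depot: 20 + 34 − 22 = 32
Cheapest insertion is between #103 and #101, adding 15.
New total = 115 + 15 = 130.

Adding 15 km by placing #105 on the #103–#101 leg.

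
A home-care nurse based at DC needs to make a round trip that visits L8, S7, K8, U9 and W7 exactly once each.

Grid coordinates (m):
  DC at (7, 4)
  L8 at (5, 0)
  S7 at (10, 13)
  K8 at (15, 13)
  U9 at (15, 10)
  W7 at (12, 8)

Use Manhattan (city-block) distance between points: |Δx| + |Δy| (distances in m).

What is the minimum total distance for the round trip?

Minimum total distance: 46 m.

With 5 stops there are 5!/2 = 60 distinct round trips (a route and its reverse cost the same).
DC→L8→S7→K8→U9→W7→DC: 6+18+5+3+5+9 = 46
DC→L8→S7→K8→W7→U9→DC: 6+18+5+8+5+14 = 56
DC→L8→S7→U9→K8→W7→DC: 6+18+8+3+8+9 = 52
DC→L8→S7→U9→W7→K8→DC: 6+18+8+5+8+17 = 62
DC→L8→S7→W7→K8→U9→DC: 6+18+7+8+3+14 = 56
DC→L8→S7→W7→U9→K8→DC: 6+18+7+5+3+17 = 56
DC→L8→K8→S7→U9→W7→DC: 6+23+5+8+5+9 = 56
DC→L8→K8→S7→W7→U9→DC: 6+23+5+7+5+14 = 60
DC→L8→K8→U9→S7→W7→DC: 6+23+3+8+7+9 = 56
DC→L8→K8→U9→W7→S7→DC: 6+23+3+5+7+12 = 56
DC→L8→K8→W7→S7→U9→DC: 6+23+8+7+8+14 = 66
DC→L8→K8→W7→U9→S7→DC: 6+23+8+5+8+12 = 62
DC→L8→U9→S7→K8→W7→DC: 6+20+8+5+8+9 = 56
DC→L8→U9→S7→W7→K8→DC: 6+20+8+7+8+17 = 66
… (46 more)
The minimum is 46.
One optimal route: DC → L8 → S7 → K8 → U9 → W7 → DC (or its reverse).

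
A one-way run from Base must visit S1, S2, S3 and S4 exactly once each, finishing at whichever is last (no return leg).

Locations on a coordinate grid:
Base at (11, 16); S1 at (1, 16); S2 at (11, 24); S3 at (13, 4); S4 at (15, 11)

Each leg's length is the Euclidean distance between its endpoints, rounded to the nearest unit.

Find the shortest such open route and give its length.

There are 4! = 24 possible orderings.
Base → S1 → S2 → S3 → S4: 10+13+20+7 = 50
Base → S1 → S2 → S4 → S3: 10+13+14+7 = 44
Base → S1 → S3 → S2 → S4: 10+17+20+14 = 61
Base → S1 → S3 → S4 → S2: 10+17+7+14 = 48
Base → S1 → S4 → S2 → S3: 10+15+14+20 = 59
Base → S1 → S4 → S3 → S2: 10+15+7+20 = 52
Base → S2 → S1 → S3 → S4: 8+13+17+7 = 45
Base → S2 → S1 → S4 → S3: 8+13+15+7 = 43
Base → S2 → S3 → S1 → S4: 8+20+17+15 = 60
Base → S2 → S3 → S4 → S1: 8+20+7+15 = 50
Base → S2 → S4 → S1 → S3: 8+14+15+17 = 54
Base → S2 → S4 → S3 → S1: 8+14+7+17 = 46
Base → S3 → S1 → S2 → S4: 12+17+13+14 = 56
Base → S3 → S1 → S4 → S2: 12+17+15+14 = 58
… (10 more)
The minimum is 43.
One shortest path: Base → S2 → S1 → S4 → S3.

Shortest open route: 43.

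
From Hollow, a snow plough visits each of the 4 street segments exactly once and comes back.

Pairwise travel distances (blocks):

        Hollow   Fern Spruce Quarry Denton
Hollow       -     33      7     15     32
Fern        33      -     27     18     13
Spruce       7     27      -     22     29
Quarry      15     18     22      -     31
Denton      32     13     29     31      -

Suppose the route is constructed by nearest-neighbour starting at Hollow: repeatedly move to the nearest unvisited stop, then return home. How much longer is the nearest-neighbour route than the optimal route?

Excess over optimum: 10 blocks.

Hollow: Spruce=7, Quarry=15, Denton=32, Fern=33 ⇒ Spruce
Spruce: Quarry=22, Fern=27, Denton=29 ⇒ Quarry
Quarry: Fern=18, Denton=31 ⇒ Fern
Fern: Denton=13 ⇒ Denton
NN route Hollow → Spruce → Quarry → Fern → Denton → Hollow costs 92.
Optimal: Hollow → Spruce → Denton → Fern → Quarry → Hollow costs 82 (by enumerating all 12 distinct tours).
Excess = 92 − 82 = 10.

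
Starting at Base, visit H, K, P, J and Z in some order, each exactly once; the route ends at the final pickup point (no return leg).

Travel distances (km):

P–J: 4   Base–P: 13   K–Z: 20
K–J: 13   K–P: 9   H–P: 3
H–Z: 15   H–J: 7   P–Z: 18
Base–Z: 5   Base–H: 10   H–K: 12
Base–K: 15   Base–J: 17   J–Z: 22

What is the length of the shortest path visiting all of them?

There are 5! = 120 possible orderings.
Base→H→K→P→J→Z: 10+12+9+4+22 = 57
Base→H→K→P→Z→J: 10+12+9+18+22 = 71
Base→H→K→J→P→Z: 10+12+13+4+18 = 57
Base→H→K→J→Z→P: 10+12+13+22+18 = 75
Base→H→K→Z→P→J: 10+12+20+18+4 = 64
Base→H→K→Z→J→P: 10+12+20+22+4 = 68
Base→H→P→K→J→Z: 10+3+9+13+22 = 57
Base→H→P→K→Z→J: 10+3+9+20+22 = 64
Base→H→P→J→K→Z: 10+3+4+13+20 = 50
Base→H→P→J→Z→K: 10+3+4+22+20 = 59
Base→H→P→Z→K→J: 10+3+18+20+13 = 64
Base→H→P→Z→J→K: 10+3+18+22+13 = 66
Base→H→J→K→P→Z: 10+7+13+9+18 = 57
Base→H→J→K→Z→P: 10+7+13+20+18 = 68
… (106 more)
Base→Z→H→P→J→K: 5+15+3+4+13 = 40  ← best
The minimum is 40.
One shortest path: Base → Z → H → P → J → K.

40 km — the minimum one-way total.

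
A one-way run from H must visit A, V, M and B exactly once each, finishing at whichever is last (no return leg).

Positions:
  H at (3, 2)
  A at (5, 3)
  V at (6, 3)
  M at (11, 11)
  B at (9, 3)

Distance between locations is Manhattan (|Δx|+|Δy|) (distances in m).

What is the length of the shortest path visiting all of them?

Shortest open route: 17 m.

There are 4! = 24 possible orderings.
H → A → V → M → B: 3+1+13+10 = 27
H → A → V → B → M: 3+1+3+10 = 17
H → A → M → V → B: 3+14+13+3 = 33
H → A → M → B → V: 3+14+10+3 = 30
H → A → B → V → M: 3+4+3+13 = 23
H → A → B → M → V: 3+4+10+13 = 30
H → V → A → M → B: 4+1+14+10 = 29
H → V → A → B → M: 4+1+4+10 = 19
H → V → M → A → B: 4+13+14+4 = 35
H → V → M → B → A: 4+13+10+4 = 31
H → V → B → A → M: 4+3+4+14 = 25
H → V → B → M → A: 4+3+10+14 = 31
H → M → A → V → B: 17+14+1+3 = 35
H → M → A → B → V: 17+14+4+3 = 38
… (10 more)
The minimum is 17.
One shortest path: H → A → V → B → M.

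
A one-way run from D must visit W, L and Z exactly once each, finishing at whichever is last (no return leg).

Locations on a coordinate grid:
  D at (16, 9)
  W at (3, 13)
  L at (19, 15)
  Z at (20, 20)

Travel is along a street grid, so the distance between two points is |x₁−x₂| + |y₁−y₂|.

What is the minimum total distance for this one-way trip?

There are 3! = 6 possible orderings.
D - W - L - Z: 17+18+6 = 41
D - W - Z - L: 17+24+6 = 47
D - L - W - Z: 9+18+24 = 51
D - L - Z - W: 9+6+24 = 39
D - Z - W - L: 15+24+18 = 57
D - Z - L - W: 15+6+18 = 39
The minimum is 39.
One shortest path: D → L → Z → W.

Minimum one-way distance = 39.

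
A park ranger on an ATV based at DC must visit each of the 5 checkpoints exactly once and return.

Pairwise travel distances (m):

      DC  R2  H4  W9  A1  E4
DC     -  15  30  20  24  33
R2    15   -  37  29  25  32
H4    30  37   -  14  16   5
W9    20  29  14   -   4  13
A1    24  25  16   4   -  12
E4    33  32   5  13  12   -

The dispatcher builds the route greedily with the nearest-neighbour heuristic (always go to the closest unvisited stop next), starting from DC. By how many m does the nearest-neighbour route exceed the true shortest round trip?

The nearest-neighbour route is 1 m longer than optimal.

From DC: R2=15, W9=20, A1=24, H4=30, E4=33 → choose R2 (15).
From R2: A1=25, W9=29, E4=32, H4=37 → choose A1 (25).
From A1: W9=4, E4=12, H4=16 → choose W9 (4).
From W9: E4=13, H4=14 → choose E4 (13).
From E4: H4=5 → choose H4 (5).
NN route DC → R2 → A1 → W9 → E4 → H4 → DC costs 92.
Optimal: DC → R2 → A1 → E4 → H4 → W9 → DC costs 91 (by enumerating all 60 distinct tours).
Excess = 92 − 91 = 1.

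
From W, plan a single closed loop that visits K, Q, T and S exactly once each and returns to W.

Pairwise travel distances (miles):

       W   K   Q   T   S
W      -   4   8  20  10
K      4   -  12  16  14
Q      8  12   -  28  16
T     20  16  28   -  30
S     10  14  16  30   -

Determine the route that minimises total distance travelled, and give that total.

With 4 stops there are 4!/2 = 12 distinct round trips (a route and its reverse cost the same).
W-K-Q-T-S-W: 4+12+28+30+10 = 84
W-K-Q-S-T-W: 4+12+16+30+20 = 82
W-K-T-Q-S-W: 4+16+28+16+10 = 74
W-K-T-S-Q-W: 4+16+30+16+8 = 74
W-K-S-Q-T-W: 4+14+16+28+20 = 82
W-K-S-T-Q-W: 4+14+30+28+8 = 84
W-Q-K-T-S-W: 8+12+16+30+10 = 76
W-Q-K-S-T-W: 8+12+14+30+20 = 84
W-Q-T-K-S-W: 8+28+16+14+10 = 76
W-Q-S-K-T-W: 8+16+14+16+20 = 74
W-T-K-Q-S-W: 20+16+12+16+10 = 74
W-T-Q-K-S-W: 20+28+12+14+10 = 84
The minimum is 74.
One optimal route: W → K → T → Q → S → W (or its reverse).

Shortest round trip = 74 miles.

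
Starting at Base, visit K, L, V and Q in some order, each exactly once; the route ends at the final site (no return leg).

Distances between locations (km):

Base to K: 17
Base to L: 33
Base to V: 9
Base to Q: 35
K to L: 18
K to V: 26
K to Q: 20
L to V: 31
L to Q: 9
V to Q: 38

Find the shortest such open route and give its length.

There are 4! = 24 possible orderings.
Base - K - L - V - Q: 17+18+31+38 = 104
Base - K - L - Q - V: 17+18+9+38 = 82
Base - K - V - L - Q: 17+26+31+9 = 83
Base - K - V - Q - L: 17+26+38+9 = 90
Base - K - Q - L - V: 17+20+9+31 = 77
Base - K - Q - V - L: 17+20+38+31 = 106
Base - L - K - V - Q: 33+18+26+38 = 115
Base - L - K - Q - V: 33+18+20+38 = 109
Base - L - V - K - Q: 33+31+26+20 = 110
Base - L - V - Q - K: 33+31+38+20 = 122
Base - L - Q - K - V: 33+9+20+26 = 88
Base - L - Q - V - K: 33+9+38+26 = 106
Base - V - K - L - Q: 9+26+18+9 = 62
Base - V - K - Q - L: 9+26+20+9 = 64
… (10 more)
The minimum is 62.
One shortest path: Base → V → K → L → Q.

Shortest open route: 62 km.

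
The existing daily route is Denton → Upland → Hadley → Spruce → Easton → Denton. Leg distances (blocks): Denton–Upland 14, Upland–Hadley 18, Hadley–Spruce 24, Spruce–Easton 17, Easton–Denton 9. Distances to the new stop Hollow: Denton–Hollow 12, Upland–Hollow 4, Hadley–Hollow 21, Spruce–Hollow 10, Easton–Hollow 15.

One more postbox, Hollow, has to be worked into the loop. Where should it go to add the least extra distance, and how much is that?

Insertion cost between consecutive stops i–j is d(i,Hollow) + d(Hollow,j) − d(i,j):
  between Denton and Upland: 12 + 4 − 14 = 2
  between Upland and Hadley: 4 + 21 − 18 = 7
  between Hadley and Spruce: 21 + 10 − 24 = 7
  between Spruce and Easton: 10 + 15 − 17 = 8
  between Easton and Denton: 15 + 12 − 9 = 18
Cheapest insertion is between Denton and Upland, adding 2.
New total = 82 + 2 = 84.

Adding 2 blocks by placing Hollow on the Denton–Upland leg.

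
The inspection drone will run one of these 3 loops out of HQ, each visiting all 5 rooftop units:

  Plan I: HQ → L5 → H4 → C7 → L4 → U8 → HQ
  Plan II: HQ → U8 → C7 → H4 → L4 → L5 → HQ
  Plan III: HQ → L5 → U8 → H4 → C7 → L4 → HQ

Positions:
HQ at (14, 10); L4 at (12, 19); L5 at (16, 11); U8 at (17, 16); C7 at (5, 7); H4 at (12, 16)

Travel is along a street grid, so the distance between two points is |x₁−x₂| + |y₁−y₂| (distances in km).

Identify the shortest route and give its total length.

Plan I: 3 + 9 + 16 + 19 + 8 + 9 = 64
Plan II: 9 + 21 + 16 + 3 + 12 + 3 = 64
Plan III: 3 + 6 + 5 + 16 + 19 + 11 = 60

Shortest is Plan III, total 60 km.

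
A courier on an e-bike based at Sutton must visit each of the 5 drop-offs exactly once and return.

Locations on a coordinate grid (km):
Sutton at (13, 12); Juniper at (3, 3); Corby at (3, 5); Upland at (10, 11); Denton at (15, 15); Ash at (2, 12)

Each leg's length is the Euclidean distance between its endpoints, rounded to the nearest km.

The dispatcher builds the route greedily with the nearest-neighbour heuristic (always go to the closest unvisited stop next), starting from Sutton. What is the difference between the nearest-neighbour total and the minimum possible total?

The nearest-neighbour route is 4 km longer than optimal.

Sutton: Upland=3, Denton=4, Ash=11, Corby=12, Juniper=13 ⇒ Upland
Upland: Denton=6, Ash=8, Corby=9, Juniper=11 ⇒ Denton
Denton: Ash=13, Corby=16, Juniper=17 ⇒ Ash
Ash: Corby=7, Juniper=9 ⇒ Corby
Corby: Juniper=2 ⇒ Juniper
NN route Sutton → Upland → Denton → Ash → Corby → Juniper → Sutton costs 44.
Optimal: Sutton → Juniper → Corby → Ash → Upland → Denton → Sutton costs 40 (by enumerating all 60 distinct tours).
Excess = 44 − 40 = 4.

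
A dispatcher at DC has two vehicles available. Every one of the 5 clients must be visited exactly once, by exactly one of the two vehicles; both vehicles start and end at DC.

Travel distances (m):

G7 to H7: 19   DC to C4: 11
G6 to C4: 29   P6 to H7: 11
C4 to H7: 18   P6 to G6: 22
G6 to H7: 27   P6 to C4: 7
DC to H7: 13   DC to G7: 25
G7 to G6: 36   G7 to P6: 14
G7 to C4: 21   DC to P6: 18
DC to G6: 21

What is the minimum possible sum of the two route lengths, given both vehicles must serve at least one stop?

Minimum combined distance: 106 m.

Try each way of splitting the stops between the two vehicles (each non-empty) and, for each split, find the best tour for each vehicle:
  {G7} + {P6, G6, C4, H7}: 50 + 77 = 127
  {P6} + {G7, G6, C4, H7}: 36 + 99 = 135
  {G7, P6} + {G6, C4, H7}: 57 + 77 = 134
  {G6} + {G7, P6, C4, H7}: 42 + 64 = 106
  {G7, G6} + {P6, C4, H7}: 82 + 42 = 124
  {P6, G6} + {G7, C4, H7}: 61 + 64 = 125
  … (15 splits in total)
Best: vehicle 1 DC → G6 → DC = 42; vehicle 2 DC → C4 → P6 → G7 → H7 → DC = 64; combined 106.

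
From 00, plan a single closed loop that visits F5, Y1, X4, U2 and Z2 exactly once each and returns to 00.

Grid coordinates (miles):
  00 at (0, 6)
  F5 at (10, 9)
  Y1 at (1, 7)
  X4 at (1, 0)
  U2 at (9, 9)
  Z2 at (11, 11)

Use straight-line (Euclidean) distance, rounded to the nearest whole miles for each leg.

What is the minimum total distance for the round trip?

33 miles — the shortest possible round trip.

With 5 stops there are 5!/2 = 60 distinct round trips (a route and its reverse cost the same).
00 - F5 - Y1 - X4 - U2 - Z2 - 00: 10+9+7+12+3+12 = 53
00 - F5 - Y1 - X4 - Z2 - U2 - 00: 10+9+7+15+3+9 = 53
00 - F5 - Y1 - U2 - X4 - Z2 - 00: 10+9+8+12+15+12 = 66
00 - F5 - Y1 - U2 - Z2 - X4 - 00: 10+9+8+3+15+6 = 51
00 - F5 - Y1 - Z2 - X4 - U2 - 00: 10+9+11+15+12+9 = 66
00 - F5 - Y1 - Z2 - U2 - X4 - 00: 10+9+11+3+12+6 = 51
00 - F5 - X4 - Y1 - U2 - Z2 - 00: 10+13+7+8+3+12 = 53
00 - F5 - X4 - Y1 - Z2 - U2 - 00: 10+13+7+11+3+9 = 53
00 - F5 - X4 - U2 - Y1 - Z2 - 00: 10+13+12+8+11+12 = 66
00 - F5 - X4 - U2 - Z2 - Y1 - 00: 10+13+12+3+11+1 = 50
00 - F5 - X4 - Z2 - Y1 - U2 - 00: 10+13+15+11+8+9 = 66
00 - F5 - X4 - Z2 - U2 - Y1 - 00: 10+13+15+3+8+1 = 50
00 - F5 - U2 - Y1 - X4 - Z2 - 00: 10+1+8+7+15+12 = 53
00 - F5 - U2 - Y1 - Z2 - X4 - 00: 10+1+8+11+15+6 = 51
… (46 more)
00 - Y1 - F5 - Z2 - U2 - X4 - 00: 1+9+2+3+12+6 = 33  ← best
The minimum is 33.
One optimal route: 00 → Y1 → F5 → Z2 → U2 → X4 → 00 (or its reverse).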